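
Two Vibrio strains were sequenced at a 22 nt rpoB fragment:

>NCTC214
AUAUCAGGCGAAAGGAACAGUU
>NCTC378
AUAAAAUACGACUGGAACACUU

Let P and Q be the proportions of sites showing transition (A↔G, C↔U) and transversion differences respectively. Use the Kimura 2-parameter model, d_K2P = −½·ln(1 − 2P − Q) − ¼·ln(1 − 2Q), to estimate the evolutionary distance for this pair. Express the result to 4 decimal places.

Differing sites — 4:U/A (Tv); 5:C/A (Tv); 7:G/U (Tv); 8:G/A (Ti); 12:A/C (Tv); 13:A/U (Tv); 20:G/C (Tv).
Of the 7 differences, 1 transition and 6 transversions over 22 sites: P = 1/22 = 0.045455, Q = 6/22 = 0.272727.
d = −0.5·ln(0.636363) − 0.25·ln(0.454546) = −0.5·(-0.451986) − 0.25·(-0.788456) = 0.4231.

0.4231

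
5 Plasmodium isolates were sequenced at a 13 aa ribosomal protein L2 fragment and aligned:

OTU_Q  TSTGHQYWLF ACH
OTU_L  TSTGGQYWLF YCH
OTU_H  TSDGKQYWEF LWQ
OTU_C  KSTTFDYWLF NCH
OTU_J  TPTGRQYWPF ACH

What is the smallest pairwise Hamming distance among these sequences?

Pairwise Hamming distances:
  OTU_Q vs OTU_L: 2
  OTU_Q vs OTU_H: 6
  OTU_Q vs OTU_C: 5
  OTU_Q vs OTU_J: 3
  OTU_L vs OTU_H: 6
  OTU_L vs OTU_C: 5
  OTU_L vs OTU_J: 4
  OTU_H vs OTU_C: 9
  OTU_H vs OTU_J: 7
  OTU_C vs OTU_J: 7
The smallest is 2, between OTU_Q and OTU_L.

2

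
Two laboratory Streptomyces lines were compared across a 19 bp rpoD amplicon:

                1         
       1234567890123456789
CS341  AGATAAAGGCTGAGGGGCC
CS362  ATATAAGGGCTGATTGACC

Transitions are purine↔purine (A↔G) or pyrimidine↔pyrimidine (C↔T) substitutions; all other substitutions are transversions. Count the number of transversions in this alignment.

Mismatches occur at site 2 (G/T, transversion), site 7 (A/G, transition), site 14 (G/T, transversion), site 15 (G/T, transversion), site 17 (G/A, transition).
Of the 5 differences, 2 transitions and 3 transversions, so the answer is 3.

3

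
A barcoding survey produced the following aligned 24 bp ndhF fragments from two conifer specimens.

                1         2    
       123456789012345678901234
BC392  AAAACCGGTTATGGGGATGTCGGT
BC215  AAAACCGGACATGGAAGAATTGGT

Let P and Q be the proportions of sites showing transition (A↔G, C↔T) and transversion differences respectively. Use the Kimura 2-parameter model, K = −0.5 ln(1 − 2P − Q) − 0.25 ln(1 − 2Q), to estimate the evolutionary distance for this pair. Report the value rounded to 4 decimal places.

0.4833

Mismatches occur at site 9 (T/A, transversion), site 10 (T/C, transition), site 15 (G/A, transition), site 16 (G/A, transition), site 17 (A/G, transition), site 18 (T/A, transversion), site 19 (G/A, transition), site 21 (C/T, transition).
Of the 8 differences, 6 transitions and 2 transversions over 24 sites: P = 6/24 = 0.250000, Q = 2/24 = 0.083333.
d = −0.5·ln(0.416667) − 0.25·ln(0.833334) = −0.5·(-0.875468) − 0.25·(-0.182321) = 0.4833.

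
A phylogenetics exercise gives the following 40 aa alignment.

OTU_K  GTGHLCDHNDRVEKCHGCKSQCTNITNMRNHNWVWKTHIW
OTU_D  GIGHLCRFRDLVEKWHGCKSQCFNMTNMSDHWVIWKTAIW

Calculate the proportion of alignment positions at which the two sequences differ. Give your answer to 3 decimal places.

0.350

Mismatches occur at site 2 (T↔I), site 7 (D↔R), site 8 (H↔F), site 9 (N↔R), site 11 (R↔L), site 15 (C↔W), site 23 (T↔F), site 25 (I↔M), site 29 (R↔S), site 30 (N↔D), site 32 (N↔W), site 33 (W↔V), site 34 (V↔I), site 38 (H↔A).
There are 14 differences over 40 sites, so p = 14/40 = 0.350.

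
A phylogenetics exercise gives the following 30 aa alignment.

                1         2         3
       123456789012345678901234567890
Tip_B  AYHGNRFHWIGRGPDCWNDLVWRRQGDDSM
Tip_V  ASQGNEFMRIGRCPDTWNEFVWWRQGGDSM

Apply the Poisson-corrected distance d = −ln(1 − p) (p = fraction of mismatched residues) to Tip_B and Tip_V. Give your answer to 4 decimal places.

0.4568

The sequences differ at positions 2 (Y/S), 3 (H/Q), 6 (R/E), 8 (H/M), 9 (W/R), 13 (G/C), 16 (C/T), 19 (D/E), 20 (L/F), 23 (R/W), 27 (D/G).
p = 11/30 = 0.366667.
d = −ln(1 − 0.366667) = −ln(0.633333) = 0.4568.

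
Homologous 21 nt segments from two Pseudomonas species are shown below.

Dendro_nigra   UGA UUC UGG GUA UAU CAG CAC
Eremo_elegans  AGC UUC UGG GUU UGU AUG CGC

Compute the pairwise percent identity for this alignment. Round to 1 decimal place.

66.7%

Mismatches occur at site 1 (U→A), site 3 (A→C), site 12 (A→U), site 14 (A→G), site 16 (C→A), site 17 (A→U), site 20 (A→G).
14 of the 21 sites match, so the percent identity is 14/21 × 100 = 66.7%.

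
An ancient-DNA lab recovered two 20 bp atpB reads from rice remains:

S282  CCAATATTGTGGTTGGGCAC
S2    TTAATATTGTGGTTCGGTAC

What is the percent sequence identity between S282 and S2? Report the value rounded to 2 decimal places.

The sequences differ at positions 1 (C/T), 2 (C/T), 15 (G/C), 18 (C/T).
16 of the 20 sites match, so the percent identity is 16/20 × 100 = 80.00%.

80.00%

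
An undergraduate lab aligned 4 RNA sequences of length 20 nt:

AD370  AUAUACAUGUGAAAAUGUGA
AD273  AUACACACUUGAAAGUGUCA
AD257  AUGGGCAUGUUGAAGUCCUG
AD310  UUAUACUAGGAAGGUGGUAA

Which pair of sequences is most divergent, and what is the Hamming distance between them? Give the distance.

17

Pairwise Hamming distances:
  AD370 vs AD273: 5
  AD370 vs AD257: 10
  AD370 vs AD310: 10
  AD273 vs AD257: 11
  AD273 vs AD310: 12
  AD257 vs AD310: 17
The largest is 17, between AD257 and AD310.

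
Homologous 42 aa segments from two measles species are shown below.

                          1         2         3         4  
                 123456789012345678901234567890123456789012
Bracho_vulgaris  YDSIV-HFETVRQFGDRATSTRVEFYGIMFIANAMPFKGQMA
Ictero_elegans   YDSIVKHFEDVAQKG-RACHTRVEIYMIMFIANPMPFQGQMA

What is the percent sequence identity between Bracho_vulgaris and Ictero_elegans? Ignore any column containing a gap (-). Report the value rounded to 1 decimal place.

Excluding the 2 gap columns leaves 40 comparable sites.
The sequences differ at positions 10 (T/D), 12 (R/A), 14 (F/K), 19 (T/C), 20 (S/H), 25 (F/I), 27 (G/M), 34 (A/P), 38 (K/Q).
31 of the 40 comparable sites match, so the percent identity is 31/40 × 100 = 77.5%.

77.5%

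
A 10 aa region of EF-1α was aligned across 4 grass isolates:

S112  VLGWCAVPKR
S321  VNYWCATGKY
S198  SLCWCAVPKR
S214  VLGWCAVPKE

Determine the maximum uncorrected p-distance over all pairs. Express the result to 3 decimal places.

0.600

Pairwise Hamming distances:
  S112 vs S321: 5
  S112 vs S198: 2
  S112 vs S214: 1
  S321 vs S198: 6
  S321 vs S214: 5
  S198 vs S214: 3
The largest is 6 mismatches, between S321 and S198; p = 6/10 = 0.600.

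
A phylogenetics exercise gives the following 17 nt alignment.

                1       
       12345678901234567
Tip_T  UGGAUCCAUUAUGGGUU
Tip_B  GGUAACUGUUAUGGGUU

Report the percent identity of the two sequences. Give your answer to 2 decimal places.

70.59%

Mismatches occur at site 1 (U↔G), site 3 (G↔U), site 5 (U↔A), site 7 (C↔U), site 8 (A↔G).
12 of the 17 sites match, so the percent identity is 12/17 × 100 = 70.59%.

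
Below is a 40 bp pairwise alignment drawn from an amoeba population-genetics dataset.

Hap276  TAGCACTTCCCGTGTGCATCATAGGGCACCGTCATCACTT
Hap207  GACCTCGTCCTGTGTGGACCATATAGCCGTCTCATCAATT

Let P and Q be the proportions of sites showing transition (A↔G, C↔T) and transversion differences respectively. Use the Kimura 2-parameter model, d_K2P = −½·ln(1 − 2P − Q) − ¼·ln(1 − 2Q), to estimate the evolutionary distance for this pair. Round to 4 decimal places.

Mismatches occur at site 1 (T↔G, transversion), site 3 (G↔C, transversion), site 5 (A↔T, transversion), site 7 (T↔G, transversion), site 11 (C↔T, transition), site 17 (C↔G, transversion), site 19 (T↔C, transition), site 24 (G↔T, transversion), site 25 (G↔A, transition), site 28 (A↔C, transversion), site 29 (C↔G, transversion), site 30 (C↔T, transition), site 31 (G↔C, transversion), site 38 (C↔A, transversion).
Of the 14 differences, 4 transitions and 10 transversions over 40 sites: P = 4/40 = 0.100000, Q = 10/40 = 0.250000.
d = −0.5·ln(0.550000) − 0.25·ln(0.500000) = −0.5·(-0.597837) − 0.25·(-0.693147) = 0.4722.

0.4722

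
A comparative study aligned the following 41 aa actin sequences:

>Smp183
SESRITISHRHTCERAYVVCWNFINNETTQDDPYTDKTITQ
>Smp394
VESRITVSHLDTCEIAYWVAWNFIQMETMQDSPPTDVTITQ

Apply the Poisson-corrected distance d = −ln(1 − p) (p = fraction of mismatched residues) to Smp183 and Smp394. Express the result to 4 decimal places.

The sequences differ at positions 1 (S/V), 7 (I/V), 10 (R/L), 11 (H/D), 15 (R/I), 18 (V/W), 20 (C/A), 25 (N/Q), 26 (N/M), 29 (T/M), 32 (D/S), 34 (Y/P), 37 (K/V).
p = 13/41 = 0.317073.
d = −ln(1 − 0.317073) = −ln(0.682927) = 0.3814.

0.3814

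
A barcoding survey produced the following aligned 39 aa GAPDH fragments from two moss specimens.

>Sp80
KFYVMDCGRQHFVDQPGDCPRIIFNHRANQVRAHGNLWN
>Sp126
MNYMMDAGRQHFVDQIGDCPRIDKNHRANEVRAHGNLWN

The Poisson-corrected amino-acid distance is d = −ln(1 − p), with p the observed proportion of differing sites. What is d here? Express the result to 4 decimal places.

Differing sites — 1:K/M; 2:F/N; 4:V/M; 7:C/A; 16:P/I; 23:I/D; 24:F/K; 30:Q/E.
p = 8/39 = 0.205128.
d = −ln(1 − 0.205128) = −ln(0.794872) = 0.2296.

0.2296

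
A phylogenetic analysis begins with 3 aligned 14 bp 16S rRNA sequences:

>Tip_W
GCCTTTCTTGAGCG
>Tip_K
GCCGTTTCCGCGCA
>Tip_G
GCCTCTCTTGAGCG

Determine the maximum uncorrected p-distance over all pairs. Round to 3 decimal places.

0.500

Pairwise Hamming distances:
  Tip_W vs Tip_K: 6
  Tip_W vs Tip_G: 1
  Tip_K vs Tip_G: 7
The largest is 7 mismatches, between Tip_K and Tip_G; p = 7/14 = 0.500.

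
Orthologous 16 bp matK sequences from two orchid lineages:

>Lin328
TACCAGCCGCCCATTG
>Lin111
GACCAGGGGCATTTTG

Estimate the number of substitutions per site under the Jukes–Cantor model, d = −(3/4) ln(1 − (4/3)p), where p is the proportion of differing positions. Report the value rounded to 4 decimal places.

The sequences differ at positions 1 (T/G), 7 (C/G), 8 (C/G), 11 (C/A), 12 (C/T), 13 (A/T).
p = 6/16 = 0.375000.
d = −0.75 · ln(1 − (4/3)·0.375000) = −0.75 · ln(0.500000) = −0.75 · (-0.693147) = 0.5199.

0.5199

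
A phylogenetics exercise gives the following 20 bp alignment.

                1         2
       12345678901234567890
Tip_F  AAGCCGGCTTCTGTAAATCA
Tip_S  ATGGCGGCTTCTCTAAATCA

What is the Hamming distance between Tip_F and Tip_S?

Differing sites — 2:A/T; 4:C/G; 13:G/C.
That gives 3 mismatches out of 20 aligned sites, so the Hamming distance is 3.

3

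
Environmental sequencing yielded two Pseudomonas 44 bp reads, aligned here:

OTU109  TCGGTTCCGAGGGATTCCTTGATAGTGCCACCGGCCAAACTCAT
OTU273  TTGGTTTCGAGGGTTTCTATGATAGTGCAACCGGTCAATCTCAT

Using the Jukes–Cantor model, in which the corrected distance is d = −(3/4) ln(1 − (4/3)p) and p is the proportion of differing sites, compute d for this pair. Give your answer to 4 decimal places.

Differing sites — 2:C/T; 7:C/T; 14:A/T; 18:C/T; 19:T/A; 29:C/A; 35:C/T; 39:A/T.
p = 8/44 = 0.181818.
d = −0.75 · ln(1 − (4/3)·0.181818) = −0.75 · ln(0.757576) = −0.75 · (-0.277631) = 0.2082.

0.2082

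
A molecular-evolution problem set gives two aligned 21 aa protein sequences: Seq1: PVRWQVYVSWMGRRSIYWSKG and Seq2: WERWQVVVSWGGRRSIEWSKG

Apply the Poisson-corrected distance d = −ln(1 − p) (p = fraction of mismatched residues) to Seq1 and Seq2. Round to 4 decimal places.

0.2719

The sequences differ at positions 1 (P/W), 2 (V/E), 7 (Y/V), 11 (M/G), 17 (Y/E).
p = 5/21 = 0.238095.
d = −ln(1 − 0.238095) = −ln(0.761905) = 0.2719.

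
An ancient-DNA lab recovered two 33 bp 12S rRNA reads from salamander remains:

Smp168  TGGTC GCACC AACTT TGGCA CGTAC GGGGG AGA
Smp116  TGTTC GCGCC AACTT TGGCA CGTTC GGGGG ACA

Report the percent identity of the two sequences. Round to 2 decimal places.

87.88%

Differing sites — 3:G/T; 8:A/G; 24:A/T; 32:G/C.
29 of the 33 sites match, so the percent identity is 29/33 × 100 = 87.88%.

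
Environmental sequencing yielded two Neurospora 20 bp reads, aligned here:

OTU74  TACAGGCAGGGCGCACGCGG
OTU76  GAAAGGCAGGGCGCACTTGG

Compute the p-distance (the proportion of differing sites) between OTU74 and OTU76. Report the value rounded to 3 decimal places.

Differing sites — 1:T/G; 3:C/A; 17:G/T; 18:C/T.
There are 4 differences over 20 sites, so p = 4/20 = 0.200.

0.200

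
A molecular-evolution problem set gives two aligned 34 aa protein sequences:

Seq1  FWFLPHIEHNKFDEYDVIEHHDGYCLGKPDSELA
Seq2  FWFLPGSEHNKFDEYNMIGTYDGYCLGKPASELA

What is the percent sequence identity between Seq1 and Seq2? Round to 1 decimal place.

76.5%

Differing sites — 6:H/G; 7:I/S; 16:D/N; 17:V/M; 19:E/G; 20:H/T; 21:H/Y; 30:D/A.
26 of the 34 sites match, so the percent identity is 26/34 × 100 = 76.5%.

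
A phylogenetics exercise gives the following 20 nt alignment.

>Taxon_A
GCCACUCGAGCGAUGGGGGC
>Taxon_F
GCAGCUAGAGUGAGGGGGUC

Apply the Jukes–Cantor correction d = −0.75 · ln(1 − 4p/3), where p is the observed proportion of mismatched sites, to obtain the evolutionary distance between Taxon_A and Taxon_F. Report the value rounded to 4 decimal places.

Differing sites — 3:C/A; 4:A/G; 7:C/A; 11:C/U; 14:U/G; 19:G/U.
p = 6/20 = 0.300000.
d = −0.75 · ln(1 − (4/3)·0.300000) = −0.75 · ln(0.600000) = −0.75 · (-0.510826) = 0.3831.

0.3831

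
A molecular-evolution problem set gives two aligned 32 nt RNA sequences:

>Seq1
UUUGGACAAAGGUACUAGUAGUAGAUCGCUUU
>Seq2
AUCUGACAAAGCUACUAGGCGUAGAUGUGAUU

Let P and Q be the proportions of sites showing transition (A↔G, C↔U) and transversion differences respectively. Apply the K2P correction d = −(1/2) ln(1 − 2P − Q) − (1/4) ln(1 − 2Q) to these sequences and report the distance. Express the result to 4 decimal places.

0.4173

Differing sites — 1:U/A (Tv); 3:U/C (Ti); 4:G/U (Tv); 12:G/C (Tv); 19:U/G (Tv); 20:A/C (Tv); 27:C/G (Tv); 28:G/U (Tv); 29:C/G (Tv); 30:U/A (Tv).
Of the 10 differences, 1 transition and 9 transversions over 32 sites: P = 1/32 = 0.031250, Q = 9/32 = 0.281250.
d = −0.5·ln(0.656250) − 0.25·ln(0.437500) = −0.5·(-0.421213) − 0.25·(-0.826679) = 0.4173.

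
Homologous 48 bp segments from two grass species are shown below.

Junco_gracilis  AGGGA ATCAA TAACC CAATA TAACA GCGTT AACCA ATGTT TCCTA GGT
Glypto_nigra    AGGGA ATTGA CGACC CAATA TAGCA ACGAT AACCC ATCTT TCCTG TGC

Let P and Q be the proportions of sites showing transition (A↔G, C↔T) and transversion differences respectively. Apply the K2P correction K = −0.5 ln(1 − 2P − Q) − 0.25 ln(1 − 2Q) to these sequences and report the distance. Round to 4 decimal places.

0.3151

Differing sites — 8:C/T (Ti); 9:A/G (Ti); 11:T/C (Ti); 12:A/G (Ti); 23:A/G (Ti); 26:G/A (Ti); 29:T/A (Tv); 35:A/C (Tv); 38:G/C (Tv); 45:A/G (Ti); 46:G/T (Tv); 48:T/C (Ti).
Of the 12 differences, 8 transitions and 4 transversions over 48 sites: P = 8/48 = 0.166667, Q = 4/48 = 0.083333.
d = −0.5·ln(0.583333) − 0.25·ln(0.833334) = −0.5·(-0.538997) − 0.25·(-0.182321) = 0.3151.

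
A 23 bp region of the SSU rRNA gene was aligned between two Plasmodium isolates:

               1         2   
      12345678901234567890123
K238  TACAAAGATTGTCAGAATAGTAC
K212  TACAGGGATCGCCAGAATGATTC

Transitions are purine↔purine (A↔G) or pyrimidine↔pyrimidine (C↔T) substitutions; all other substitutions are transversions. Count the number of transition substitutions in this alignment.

The sequences differ at positions 5 (A/G, transition), 6 (A/G, transition), 10 (T/C, transition), 12 (T/C, transition), 19 (A/G, transition), 20 (G/A, transition), 22 (A/T, transversion).
Of the 7 differences, 6 transitions and 1 transversion, so the answer is 6.

6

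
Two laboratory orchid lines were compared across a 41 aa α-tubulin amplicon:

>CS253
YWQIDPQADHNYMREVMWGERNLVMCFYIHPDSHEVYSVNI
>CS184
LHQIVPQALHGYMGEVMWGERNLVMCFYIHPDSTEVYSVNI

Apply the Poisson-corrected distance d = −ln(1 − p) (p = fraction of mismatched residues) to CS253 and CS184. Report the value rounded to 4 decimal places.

Differing sites — 1:Y/L; 2:W/H; 5:D/V; 9:D/L; 11:N/G; 14:R/G; 34:H/T.
p = 7/41 = 0.170732.
d = −ln(1 − 0.170732) = −ln(0.829268) = 0.1872.

0.1872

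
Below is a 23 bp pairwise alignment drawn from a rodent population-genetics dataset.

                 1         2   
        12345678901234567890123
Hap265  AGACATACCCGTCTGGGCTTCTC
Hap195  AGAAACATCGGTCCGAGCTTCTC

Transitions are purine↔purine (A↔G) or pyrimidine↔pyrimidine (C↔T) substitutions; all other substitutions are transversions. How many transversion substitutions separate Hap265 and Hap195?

Mismatches occur at site 4 (C↔A, transversion), site 6 (T↔C, transition), site 8 (C↔T, transition), site 10 (C↔G, transversion), site 14 (T↔C, transition), site 16 (G↔A, transition).
Of the 6 differences, 4 transitions and 2 transversions, so the answer is 2.

2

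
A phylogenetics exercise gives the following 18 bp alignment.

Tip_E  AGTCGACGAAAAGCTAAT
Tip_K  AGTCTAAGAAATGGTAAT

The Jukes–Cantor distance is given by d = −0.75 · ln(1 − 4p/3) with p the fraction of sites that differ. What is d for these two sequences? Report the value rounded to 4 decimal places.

Differing sites — 5:G/T; 7:C/A; 12:A/T; 14:C/G.
p = 4/18 = 0.222222.
d = −0.75 · ln(1 − (4/3)·0.222222) = −0.75 · ln(0.703704) = −0.75 · (-0.351397) = 0.2635.

0.2635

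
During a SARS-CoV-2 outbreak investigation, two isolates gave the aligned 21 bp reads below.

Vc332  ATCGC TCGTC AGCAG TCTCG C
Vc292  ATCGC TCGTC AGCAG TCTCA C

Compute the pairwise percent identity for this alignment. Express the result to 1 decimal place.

95.2%

The sequences differ at position 20 (G/A).
20 of the 21 sites match, so the percent identity is 20/21 × 100 = 95.2%.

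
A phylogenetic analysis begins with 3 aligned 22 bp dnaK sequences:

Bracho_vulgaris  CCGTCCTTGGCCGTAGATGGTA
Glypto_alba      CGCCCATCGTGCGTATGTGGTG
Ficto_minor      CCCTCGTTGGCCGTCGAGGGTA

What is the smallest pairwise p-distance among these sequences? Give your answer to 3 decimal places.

Pairwise Hamming distances:
  Bracho_vulgaris vs Glypto_alba: 10
  Bracho_vulgaris vs Ficto_minor: 4
  Glypto_alba vs Ficto_minor: 11
The smallest is 4 mismatches, between Bracho_vulgaris and Ficto_minor; p = 4/22 = 0.182.

0.182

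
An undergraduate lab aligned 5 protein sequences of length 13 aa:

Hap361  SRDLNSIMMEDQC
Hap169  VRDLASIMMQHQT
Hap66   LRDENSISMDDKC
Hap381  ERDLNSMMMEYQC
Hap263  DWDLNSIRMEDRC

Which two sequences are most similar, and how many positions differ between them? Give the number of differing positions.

Pairwise Hamming distances:
  Hap361 vs Hap169: 5
  Hap361 vs Hap66: 5
  Hap361 vs Hap381: 3
  Hap361 vs Hap263: 4
  Hap169 vs Hap66: 8
  Hap169 vs Hap381: 6
  Hap169 vs Hap263: 8
  Hap66 vs Hap381: 7
  Hap66 vs Hap263: 6
  Hap381 vs Hap263: 6
The smallest is 3, between Hap361 and Hap381.

3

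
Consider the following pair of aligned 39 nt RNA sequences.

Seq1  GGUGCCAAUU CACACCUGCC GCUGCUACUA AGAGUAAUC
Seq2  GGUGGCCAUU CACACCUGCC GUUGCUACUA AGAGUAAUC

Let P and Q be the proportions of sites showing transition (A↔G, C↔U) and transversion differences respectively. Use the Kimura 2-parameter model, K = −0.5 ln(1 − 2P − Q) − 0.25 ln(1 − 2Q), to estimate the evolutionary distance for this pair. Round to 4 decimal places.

0.0812

The sequences differ at positions 5 (C/G, transversion), 7 (A/C, transversion), 22 (C/U, transition).
Of the 3 differences, 1 transition and 2 transversions over 39 sites: P = 1/39 = 0.025641, Q = 2/39 = 0.051282.
d = −0.5·ln(0.897436) − 0.25·ln(0.897436) = −0.5·(-0.108213) − 0.25·(-0.108213) = 0.0812.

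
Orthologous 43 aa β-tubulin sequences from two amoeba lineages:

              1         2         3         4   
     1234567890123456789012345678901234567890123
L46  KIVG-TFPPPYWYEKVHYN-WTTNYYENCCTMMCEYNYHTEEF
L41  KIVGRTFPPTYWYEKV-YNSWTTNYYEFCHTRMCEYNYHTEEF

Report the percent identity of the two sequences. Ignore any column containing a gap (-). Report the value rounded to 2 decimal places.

Excluding the 3 gap columns leaves 40 comparable sites.
The sequences differ at positions 10 (P/T), 28 (N/F), 30 (C/H), 32 (M/R).
36 of the 40 comparable sites match, so the percent identity is 36/40 × 100 = 90.00%.

90.00%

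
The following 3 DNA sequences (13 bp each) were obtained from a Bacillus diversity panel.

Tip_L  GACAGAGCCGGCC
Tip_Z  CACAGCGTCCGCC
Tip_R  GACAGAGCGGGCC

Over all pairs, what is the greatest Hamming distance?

5

Pairwise Hamming distances:
  Tip_L vs Tip_Z: 4
  Tip_L vs Tip_R: 1
  Tip_Z vs Tip_R: 5
The largest is 5, between Tip_Z and Tip_R.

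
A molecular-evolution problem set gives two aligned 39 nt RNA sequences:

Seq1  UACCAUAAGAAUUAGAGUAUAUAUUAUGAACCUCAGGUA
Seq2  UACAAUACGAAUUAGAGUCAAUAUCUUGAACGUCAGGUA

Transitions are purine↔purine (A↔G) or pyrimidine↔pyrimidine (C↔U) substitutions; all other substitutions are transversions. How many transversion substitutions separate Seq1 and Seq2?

6

The sequences differ at positions 4 (C/A, transversion), 8 (A/C, transversion), 19 (A/C, transversion), 20 (U/A, transversion), 25 (U/C, transition), 26 (A/U, transversion), 32 (C/G, transversion).
Of the 7 differences, 1 transition and 6 transversions, so the answer is 6.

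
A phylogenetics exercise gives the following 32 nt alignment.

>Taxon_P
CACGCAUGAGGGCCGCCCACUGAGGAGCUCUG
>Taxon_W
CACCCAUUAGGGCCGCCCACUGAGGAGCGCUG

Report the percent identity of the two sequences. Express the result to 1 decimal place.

90.6%

Mismatches occur at site 4 (G↔C), site 8 (G↔U), site 29 (U↔G).
29 of the 32 sites match, so the percent identity is 29/32 × 100 = 90.6%.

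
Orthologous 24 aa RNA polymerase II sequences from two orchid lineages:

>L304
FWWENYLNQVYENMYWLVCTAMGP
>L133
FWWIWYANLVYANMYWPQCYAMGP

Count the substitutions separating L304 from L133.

Mismatches occur at site 4 (E↔I), site 5 (N↔W), site 7 (L↔A), site 9 (Q↔L), site 12 (E↔A), site 17 (L↔P), site 18 (V↔Q), site 20 (T↔Y).
That gives 8 mismatches out of 24 aligned sites, so the Hamming distance is 8.

8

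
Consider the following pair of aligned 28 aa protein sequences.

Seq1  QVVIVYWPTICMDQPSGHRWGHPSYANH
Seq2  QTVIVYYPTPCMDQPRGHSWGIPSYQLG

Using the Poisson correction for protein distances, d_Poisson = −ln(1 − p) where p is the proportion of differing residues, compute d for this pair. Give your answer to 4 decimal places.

Differing sites — 2:V/T; 7:W/Y; 10:I/P; 16:S/R; 19:R/S; 22:H/I; 26:A/Q; 27:N/L; 28:H/G.
p = 9/28 = 0.321429.
d = −ln(1 − 0.321429) = −ln(0.678571) = 0.3878.

0.3878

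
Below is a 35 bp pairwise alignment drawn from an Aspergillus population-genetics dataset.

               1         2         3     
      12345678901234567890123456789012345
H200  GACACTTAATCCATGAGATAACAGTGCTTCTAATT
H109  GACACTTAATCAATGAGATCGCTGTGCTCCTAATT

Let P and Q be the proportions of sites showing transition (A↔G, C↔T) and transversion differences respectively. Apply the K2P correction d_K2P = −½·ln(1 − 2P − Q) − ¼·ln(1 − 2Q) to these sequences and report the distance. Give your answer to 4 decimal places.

0.1586

Mismatches occur at site 12 (C/A, transversion), site 20 (A/C, transversion), site 21 (A/G, transition), site 23 (A/T, transversion), site 29 (T/C, transition).
Of the 5 differences, 2 transitions and 3 transversions over 35 sites: P = 2/35 = 0.057143, Q = 3/35 = 0.085714.
d = −0.5·ln(0.800000) − 0.25·ln(0.828572) = −0.5·(-0.223144) − 0.25·(-0.188052) = 0.1586.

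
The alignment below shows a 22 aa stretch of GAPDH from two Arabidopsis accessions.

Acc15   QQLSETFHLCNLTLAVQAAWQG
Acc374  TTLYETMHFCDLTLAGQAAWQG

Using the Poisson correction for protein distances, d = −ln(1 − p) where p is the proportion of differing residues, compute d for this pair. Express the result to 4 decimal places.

0.3830

Differing sites — 1:Q/T; 2:Q/T; 4:S/Y; 7:F/M; 9:L/F; 11:N/D; 16:V/G.
p = 7/22 = 0.318182.
d = −ln(1 − 0.318182) = −ln(0.681818) = 0.3830.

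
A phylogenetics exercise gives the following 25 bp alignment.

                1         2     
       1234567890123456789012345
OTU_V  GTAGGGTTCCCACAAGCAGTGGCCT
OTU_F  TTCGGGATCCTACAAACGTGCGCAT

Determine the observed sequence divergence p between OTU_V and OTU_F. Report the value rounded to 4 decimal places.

0.4000

Differing sites — 1:G/T; 3:A/C; 7:T/A; 11:C/T; 16:G/A; 18:A/G; 19:G/T; 20:T/G; 21:G/C; 24:C/A.
There are 10 differences over 25 sites, so p = 10/25 = 0.4000.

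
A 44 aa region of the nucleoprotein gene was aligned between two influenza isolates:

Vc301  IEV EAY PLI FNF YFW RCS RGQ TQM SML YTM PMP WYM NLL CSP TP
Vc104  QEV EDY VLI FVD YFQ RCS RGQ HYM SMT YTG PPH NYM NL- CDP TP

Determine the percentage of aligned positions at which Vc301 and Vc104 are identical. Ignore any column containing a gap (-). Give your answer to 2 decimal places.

Excluding the 1 gap column leaves 43 comparable sites.
The sequences differ at positions 1 (I/Q), 5 (A/D), 7 (P/V), 11 (N/V), 12 (F/D), 15 (W/Q), 22 (T/H), 23 (Q/Y), 27 (L/T), 30 (M/G), 32 (M/P), 33 (P/H), 34 (W/N), 41 (S/D).
29 of the 43 comparable sites match, so the percent identity is 29/43 × 100 = 67.44%.

67.44%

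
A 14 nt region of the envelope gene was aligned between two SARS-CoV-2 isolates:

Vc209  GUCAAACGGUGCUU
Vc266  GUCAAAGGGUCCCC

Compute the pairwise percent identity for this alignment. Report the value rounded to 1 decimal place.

Mismatches occur at site 7 (C→G), site 11 (G→C), site 13 (U→C), site 14 (U→C).
10 of the 14 sites match, so the percent identity is 10/14 × 100 = 71.4%.

71.4%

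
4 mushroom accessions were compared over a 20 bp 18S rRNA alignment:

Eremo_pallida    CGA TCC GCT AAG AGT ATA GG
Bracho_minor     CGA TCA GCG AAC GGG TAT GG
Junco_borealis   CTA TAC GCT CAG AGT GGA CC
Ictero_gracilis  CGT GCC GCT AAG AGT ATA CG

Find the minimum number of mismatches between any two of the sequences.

Pairwise Hamming distances:
  Eremo_pallida vs Bracho_minor: 8
  Eremo_pallida vs Junco_borealis: 7
  Eremo_pallida vs Ictero_gracilis: 3
  Bracho_minor vs Junco_borealis: 13
  Bracho_minor vs Ictero_gracilis: 11
  Junco_borealis vs Ictero_gracilis: 8
The smallest is 3, between Eremo_pallida and Ictero_gracilis.

3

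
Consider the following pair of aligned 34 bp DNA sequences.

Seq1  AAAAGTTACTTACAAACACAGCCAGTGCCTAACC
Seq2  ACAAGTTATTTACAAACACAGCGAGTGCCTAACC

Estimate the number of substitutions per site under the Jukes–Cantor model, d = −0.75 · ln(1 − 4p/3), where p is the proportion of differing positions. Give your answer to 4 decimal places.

0.0939

The sequences differ at positions 2 (A/C), 9 (C/T), 23 (C/G).
p = 3/34 = 0.088235.
d = −0.75 · ln(1 − (4/3)·0.088235) = −0.75 · ln(0.882353) = −0.75 · (-0.125163) = 0.0939.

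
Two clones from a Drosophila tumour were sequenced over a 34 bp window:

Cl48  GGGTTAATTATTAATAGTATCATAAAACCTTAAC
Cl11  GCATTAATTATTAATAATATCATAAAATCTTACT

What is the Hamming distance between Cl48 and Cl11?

The sequences differ at positions 2 (G/C), 3 (G/A), 17 (G/A), 28 (C/T), 33 (A/C), 34 (C/T).
That gives 6 mismatches out of 34 aligned sites, so the Hamming distance is 6.

6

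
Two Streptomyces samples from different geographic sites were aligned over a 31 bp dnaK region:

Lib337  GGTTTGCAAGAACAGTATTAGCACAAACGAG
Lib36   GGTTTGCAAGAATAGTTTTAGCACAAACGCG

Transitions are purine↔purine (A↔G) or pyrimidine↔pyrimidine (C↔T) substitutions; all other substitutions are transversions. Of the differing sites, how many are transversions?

2

Differing sites — 13:C/T (Ti); 17:A/T (Tv); 30:A/C (Tv).
Of the 3 differences, 1 transition and 2 transversions, so the answer is 2.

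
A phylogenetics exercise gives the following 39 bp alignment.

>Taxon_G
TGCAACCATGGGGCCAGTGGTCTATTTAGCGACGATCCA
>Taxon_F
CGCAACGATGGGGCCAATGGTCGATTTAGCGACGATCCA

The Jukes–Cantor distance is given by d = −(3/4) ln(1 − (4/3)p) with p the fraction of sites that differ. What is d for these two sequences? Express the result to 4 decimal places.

The sequences differ at positions 1 (T/C), 7 (C/G), 17 (G/A), 23 (T/G).
p = 4/39 = 0.102564.
d = −0.75 · ln(1 − (4/3)·0.102564) = −0.75 · ln(0.863248) = −0.75 · (-0.147053) = 0.1103.

0.1103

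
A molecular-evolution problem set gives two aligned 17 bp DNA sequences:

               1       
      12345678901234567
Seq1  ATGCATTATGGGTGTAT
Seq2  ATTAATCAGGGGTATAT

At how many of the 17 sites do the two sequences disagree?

5

The sequences differ at positions 3 (G/T), 4 (C/A), 7 (T/C), 9 (T/G), 14 (G/A).
That gives 5 mismatches out of 17 aligned sites, so the Hamming distance is 5.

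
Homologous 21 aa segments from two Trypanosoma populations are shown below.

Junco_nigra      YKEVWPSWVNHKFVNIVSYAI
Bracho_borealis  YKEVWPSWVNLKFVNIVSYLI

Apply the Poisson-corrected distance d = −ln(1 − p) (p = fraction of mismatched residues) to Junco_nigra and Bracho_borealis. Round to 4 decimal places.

Differing sites — 11:H/L; 20:A/L.
p = 2/21 = 0.095238.
d = −ln(1 − 0.095238) = −ln(0.904762) = 0.1001.

0.1001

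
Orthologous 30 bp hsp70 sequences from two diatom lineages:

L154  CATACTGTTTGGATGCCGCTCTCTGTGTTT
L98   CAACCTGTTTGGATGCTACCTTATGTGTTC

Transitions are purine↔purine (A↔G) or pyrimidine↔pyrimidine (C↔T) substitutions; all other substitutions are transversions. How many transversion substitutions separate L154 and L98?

The sequences differ at positions 3 (T/A, transversion), 4 (A/C, transversion), 17 (C/T, transition), 18 (G/A, transition), 20 (T/C, transition), 21 (C/T, transition), 23 (C/A, transversion), 30 (T/C, transition).
Of the 8 differences, 5 transitions and 3 transversions, so the answer is 3.

3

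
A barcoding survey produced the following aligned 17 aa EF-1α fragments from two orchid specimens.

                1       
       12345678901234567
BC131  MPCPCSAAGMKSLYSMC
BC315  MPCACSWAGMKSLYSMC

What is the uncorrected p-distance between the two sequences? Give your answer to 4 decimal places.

Differing sites — 4:P/A; 7:A/W.
There are 2 differences over 17 sites, so p = 2/17 = 0.1176.

0.1176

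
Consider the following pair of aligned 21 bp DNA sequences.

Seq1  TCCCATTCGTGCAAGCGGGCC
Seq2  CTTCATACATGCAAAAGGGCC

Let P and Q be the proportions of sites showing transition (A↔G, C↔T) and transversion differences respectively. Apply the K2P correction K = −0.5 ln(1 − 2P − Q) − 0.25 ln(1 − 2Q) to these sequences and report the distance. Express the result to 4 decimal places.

0.4765

The sequences differ at positions 1 (T/C, transition), 2 (C/T, transition), 3 (C/T, transition), 7 (T/A, transversion), 9 (G/A, transition), 15 (G/A, transition), 16 (C/A, transversion).
Of the 7 differences, 5 transitions and 2 transversions over 21 sites: P = 5/21 = 0.238095, Q = 2/21 = 0.095238.
d = −0.5·ln(0.428572) − 0.25·ln(0.809524) = −0.5·(-0.847297) − 0.25·(-0.211309) = 0.4765.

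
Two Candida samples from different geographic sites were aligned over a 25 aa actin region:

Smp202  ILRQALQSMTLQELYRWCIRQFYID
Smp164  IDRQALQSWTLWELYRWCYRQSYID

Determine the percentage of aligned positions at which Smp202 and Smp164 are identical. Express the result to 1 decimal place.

80.0%

Differing sites — 2:L/D; 9:M/W; 12:Q/W; 19:I/Y; 22:F/S.
20 of the 25 sites match, so the percent identity is 20/25 × 100 = 80.0%.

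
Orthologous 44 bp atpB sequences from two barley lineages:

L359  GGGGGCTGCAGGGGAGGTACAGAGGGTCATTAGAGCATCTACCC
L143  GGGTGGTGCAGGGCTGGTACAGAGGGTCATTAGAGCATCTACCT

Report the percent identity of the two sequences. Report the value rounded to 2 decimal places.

88.64%

Differing sites — 4:G/T; 6:C/G; 14:G/C; 15:A/T; 44:C/T.
39 of the 44 sites match, so the percent identity is 39/44 × 100 = 88.64%.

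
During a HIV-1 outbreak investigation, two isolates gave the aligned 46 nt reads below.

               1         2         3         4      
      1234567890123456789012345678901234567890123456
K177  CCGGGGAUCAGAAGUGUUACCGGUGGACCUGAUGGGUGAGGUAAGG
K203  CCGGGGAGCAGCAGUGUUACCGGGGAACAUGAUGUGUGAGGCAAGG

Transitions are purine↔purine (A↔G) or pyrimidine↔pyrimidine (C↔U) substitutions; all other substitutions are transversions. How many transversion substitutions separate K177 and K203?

Mismatches occur at site 8 (U↔G, transversion), site 12 (A↔C, transversion), site 24 (U↔G, transversion), site 26 (G↔A, transition), site 29 (C↔A, transversion), site 35 (G↔U, transversion), site 42 (U↔C, transition).
Of the 7 differences, 2 transitions and 5 transversions, so the answer is 5.

5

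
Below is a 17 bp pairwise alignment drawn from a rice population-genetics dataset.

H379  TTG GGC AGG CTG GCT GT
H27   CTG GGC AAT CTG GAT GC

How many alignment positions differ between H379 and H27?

Differing sites — 1:T/C; 8:G/A; 9:G/T; 14:C/A; 17:T/C.
That gives 5 mismatches out of 17 aligned sites, so the Hamming distance is 5.

5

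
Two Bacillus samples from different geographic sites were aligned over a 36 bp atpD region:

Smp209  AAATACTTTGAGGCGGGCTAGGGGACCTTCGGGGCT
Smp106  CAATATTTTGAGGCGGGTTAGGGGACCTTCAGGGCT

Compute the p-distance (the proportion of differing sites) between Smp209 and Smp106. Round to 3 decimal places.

The sequences differ at positions 1 (A/C), 6 (C/T), 18 (C/T), 31 (G/A).
There are 4 differences over 36 sites, so p = 4/36 = 0.111.

0.111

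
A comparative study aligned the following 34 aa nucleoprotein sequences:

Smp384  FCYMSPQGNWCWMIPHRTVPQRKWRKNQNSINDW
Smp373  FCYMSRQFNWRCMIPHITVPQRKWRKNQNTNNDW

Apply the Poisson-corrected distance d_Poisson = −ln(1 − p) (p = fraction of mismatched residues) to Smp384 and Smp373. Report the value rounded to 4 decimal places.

0.2305

Mismatches occur at site 6 (P→R), site 8 (G→F), site 11 (C→R), site 12 (W→C), site 17 (R→I), site 30 (S→T), site 31 (I→N).
p = 7/34 = 0.205882.
d = −ln(1 − 0.205882) = −ln(0.794118) = 0.2305.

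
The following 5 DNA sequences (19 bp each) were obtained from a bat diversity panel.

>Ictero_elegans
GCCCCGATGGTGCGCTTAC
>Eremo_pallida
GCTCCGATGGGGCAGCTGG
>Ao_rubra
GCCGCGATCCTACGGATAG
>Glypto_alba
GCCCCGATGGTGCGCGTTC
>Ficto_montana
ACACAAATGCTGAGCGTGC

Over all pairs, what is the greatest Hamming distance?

12

Pairwise Hamming distances:
  Ictero_elegans vs Eremo_pallida: 7
  Ictero_elegans vs Ao_rubra: 7
  Ictero_elegans vs Glypto_alba: 2
  Ictero_elegans vs Ficto_montana: 8
  Eremo_pallida vs Ao_rubra: 9
  Eremo_pallida vs Glypto_alba: 7
  Eremo_pallida vs Ficto_montana: 11
  Ao_rubra vs Glypto_alba: 8
  Ao_rubra vs Ficto_montana: 12
  Glypto_alba vs Ficto_montana: 7
The largest is 12, between Ao_rubra and Ficto_montana.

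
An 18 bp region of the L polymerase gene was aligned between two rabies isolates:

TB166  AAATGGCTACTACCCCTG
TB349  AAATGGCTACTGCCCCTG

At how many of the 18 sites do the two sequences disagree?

1

Differing sites — 12:A/G.
That gives 1 mismatch out of 18 aligned sites, so the Hamming distance is 1.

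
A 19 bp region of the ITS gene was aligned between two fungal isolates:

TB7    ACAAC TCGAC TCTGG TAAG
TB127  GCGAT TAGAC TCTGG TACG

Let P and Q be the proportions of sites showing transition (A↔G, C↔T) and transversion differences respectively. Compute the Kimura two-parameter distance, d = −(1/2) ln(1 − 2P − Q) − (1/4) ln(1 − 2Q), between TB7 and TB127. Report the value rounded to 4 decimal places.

0.3324

The sequences differ at positions 1 (A/G, transition), 3 (A/G, transition), 5 (C/T, transition), 7 (C/A, transversion), 18 (A/C, transversion).
Of the 5 differences, 3 transitions and 2 transversions over 19 sites: P = 3/19 = 0.157895, Q = 2/19 = 0.105263.
d = −0.5·ln(0.578947) − 0.25·ln(0.789474) = −0.5·(-0.546544) − 0.25·(-0.236388) = 0.3324.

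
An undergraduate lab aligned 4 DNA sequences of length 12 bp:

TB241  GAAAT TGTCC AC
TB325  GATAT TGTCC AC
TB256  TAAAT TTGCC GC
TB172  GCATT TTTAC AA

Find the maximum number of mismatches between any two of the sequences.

7

Pairwise Hamming distances:
  TB241 vs TB325: 1
  TB241 vs TB256: 4
  TB241 vs TB172: 5
  TB325 vs TB256: 5
  TB325 vs TB172: 6
  TB256 vs TB172: 7
The largest is 7, between TB256 and TB172.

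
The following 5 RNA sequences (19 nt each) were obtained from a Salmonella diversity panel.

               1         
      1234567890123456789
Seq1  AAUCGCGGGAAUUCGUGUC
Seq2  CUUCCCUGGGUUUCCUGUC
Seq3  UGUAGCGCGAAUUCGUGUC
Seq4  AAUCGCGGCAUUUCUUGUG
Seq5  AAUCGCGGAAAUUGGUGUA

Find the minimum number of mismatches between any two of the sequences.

3

Pairwise Hamming distances:
  Seq1 vs Seq2: 7
  Seq1 vs Seq3: 4
  Seq1 vs Seq4: 4
  Seq1 vs Seq5: 3
  Seq2 vs Seq3: 9
  Seq2 vs Seq4: 8
  Seq2 vs Seq5: 10
  Seq3 vs Seq4: 8
  Seq3 vs Seq5: 7
  Seq4 vs Seq5: 5
The smallest is 3, between Seq1 and Seq5.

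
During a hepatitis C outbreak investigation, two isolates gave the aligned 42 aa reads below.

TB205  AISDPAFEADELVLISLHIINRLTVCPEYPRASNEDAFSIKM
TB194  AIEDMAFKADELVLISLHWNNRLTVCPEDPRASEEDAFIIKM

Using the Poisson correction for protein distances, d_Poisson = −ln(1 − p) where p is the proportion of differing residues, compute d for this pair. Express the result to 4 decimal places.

0.2113

The sequences differ at positions 3 (S/E), 5 (P/M), 8 (E/K), 19 (I/W), 20 (I/N), 29 (Y/D), 34 (N/E), 39 (S/I).
p = 8/42 = 0.190476.
d = −ln(1 − 0.190476) = −ln(0.809524) = 0.2113.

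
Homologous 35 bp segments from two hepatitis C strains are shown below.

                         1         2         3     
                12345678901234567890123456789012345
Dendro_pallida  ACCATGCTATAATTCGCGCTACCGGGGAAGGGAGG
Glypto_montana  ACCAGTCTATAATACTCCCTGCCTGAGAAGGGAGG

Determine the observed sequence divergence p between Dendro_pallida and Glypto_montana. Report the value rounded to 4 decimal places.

Mismatches occur at site 5 (T↔G), site 6 (G↔T), site 14 (T↔A), site 16 (G↔T), site 18 (G↔C), site 21 (A↔G), site 24 (G↔T), site 26 (G↔A).
There are 8 differences over 35 sites, so p = 8/35 = 0.2286.

0.2286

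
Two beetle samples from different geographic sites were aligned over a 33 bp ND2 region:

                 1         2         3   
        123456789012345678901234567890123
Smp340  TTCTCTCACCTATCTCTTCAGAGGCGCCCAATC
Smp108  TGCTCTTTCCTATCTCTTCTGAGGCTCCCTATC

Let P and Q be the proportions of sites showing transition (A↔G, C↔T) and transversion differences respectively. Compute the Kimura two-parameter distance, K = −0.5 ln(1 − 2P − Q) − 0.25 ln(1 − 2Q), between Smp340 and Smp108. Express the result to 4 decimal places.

Mismatches occur at site 2 (T↔G, transversion), site 7 (C↔T, transition), site 8 (A↔T, transversion), site 20 (A↔T, transversion), site 26 (G↔T, transversion), site 30 (A↔T, transversion).
Of the 6 differences, 1 transition and 5 transversions over 33 sites: P = 1/33 = 0.030303, Q = 5/33 = 0.151515.
d = −0.5·ln(0.787879) − 0.25·ln(0.696970) = −0.5·(-0.238411) − 0.25·(-0.361013) = 0.2095.

0.2095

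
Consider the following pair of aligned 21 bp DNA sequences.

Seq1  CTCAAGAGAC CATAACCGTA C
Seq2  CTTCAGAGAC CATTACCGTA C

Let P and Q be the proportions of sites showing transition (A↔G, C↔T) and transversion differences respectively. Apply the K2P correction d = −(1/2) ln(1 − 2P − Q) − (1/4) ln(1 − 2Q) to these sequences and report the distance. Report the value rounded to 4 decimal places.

0.1585

The sequences differ at positions 3 (C/T, transition), 4 (A/C, transversion), 14 (A/T, transversion).
Of the 3 differences, 1 transition and 2 transversions over 21 sites: P = 1/21 = 0.047619, Q = 2/21 = 0.095238.
d = −0.5·ln(0.809524) − 0.25·ln(0.809524) = −0.5·(-0.211309) − 0.25·(-0.211309) = 0.1585.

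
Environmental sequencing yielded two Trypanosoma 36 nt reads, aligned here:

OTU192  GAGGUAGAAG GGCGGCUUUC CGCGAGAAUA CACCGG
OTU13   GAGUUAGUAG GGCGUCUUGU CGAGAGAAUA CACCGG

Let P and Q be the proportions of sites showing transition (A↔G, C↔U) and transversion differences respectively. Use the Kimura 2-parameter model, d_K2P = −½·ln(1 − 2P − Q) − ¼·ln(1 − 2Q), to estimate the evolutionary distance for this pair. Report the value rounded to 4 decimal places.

0.1895

Differing sites — 4:G/U (Tv); 8:A/U (Tv); 15:G/U (Tv); 19:U/G (Tv); 20:C/U (Ti); 23:C/A (Tv).
Of the 6 differences, 1 transition and 5 transversions over 36 sites: P = 1/36 = 0.027778, Q = 5/36 = 0.138889.
d = −0.5·ln(0.805555) − 0.25·ln(0.722222) = −0.5·(-0.216224) − 0.25·(-0.325423) = 0.1895.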